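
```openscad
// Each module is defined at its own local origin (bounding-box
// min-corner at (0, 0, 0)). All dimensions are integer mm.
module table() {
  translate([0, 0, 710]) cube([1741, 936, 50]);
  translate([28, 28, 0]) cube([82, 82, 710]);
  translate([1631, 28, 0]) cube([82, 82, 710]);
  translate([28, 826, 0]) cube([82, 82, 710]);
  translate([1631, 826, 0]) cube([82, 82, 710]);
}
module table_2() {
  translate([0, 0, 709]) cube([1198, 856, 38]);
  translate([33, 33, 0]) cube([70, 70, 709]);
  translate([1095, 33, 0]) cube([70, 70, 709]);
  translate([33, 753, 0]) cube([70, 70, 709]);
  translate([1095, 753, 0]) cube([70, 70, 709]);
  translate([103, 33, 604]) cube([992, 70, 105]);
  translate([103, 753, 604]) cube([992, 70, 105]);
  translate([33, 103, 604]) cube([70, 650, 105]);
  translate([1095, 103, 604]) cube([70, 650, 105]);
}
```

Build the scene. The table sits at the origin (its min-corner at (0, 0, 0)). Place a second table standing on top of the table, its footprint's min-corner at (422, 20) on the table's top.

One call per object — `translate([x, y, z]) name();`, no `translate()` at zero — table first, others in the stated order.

table();
translate([422, 20, 760]) table_2();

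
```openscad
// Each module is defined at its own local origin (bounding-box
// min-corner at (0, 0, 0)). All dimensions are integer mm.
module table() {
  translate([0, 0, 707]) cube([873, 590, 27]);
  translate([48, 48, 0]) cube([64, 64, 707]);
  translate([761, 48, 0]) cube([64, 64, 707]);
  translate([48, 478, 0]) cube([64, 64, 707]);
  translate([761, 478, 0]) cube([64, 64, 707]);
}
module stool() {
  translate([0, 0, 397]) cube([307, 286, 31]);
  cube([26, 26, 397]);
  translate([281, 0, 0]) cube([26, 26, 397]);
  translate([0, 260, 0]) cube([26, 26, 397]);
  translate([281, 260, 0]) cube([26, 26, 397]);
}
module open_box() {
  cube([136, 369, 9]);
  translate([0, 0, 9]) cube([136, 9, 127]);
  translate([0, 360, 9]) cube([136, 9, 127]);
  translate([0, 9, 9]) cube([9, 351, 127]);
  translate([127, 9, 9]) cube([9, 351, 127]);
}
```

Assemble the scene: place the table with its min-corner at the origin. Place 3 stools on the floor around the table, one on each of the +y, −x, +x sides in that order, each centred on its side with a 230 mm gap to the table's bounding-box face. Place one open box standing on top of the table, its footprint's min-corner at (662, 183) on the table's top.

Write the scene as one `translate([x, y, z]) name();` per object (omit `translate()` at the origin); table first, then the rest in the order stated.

table();
translate([283, 820, 0]) stool();
translate([-537, 152, 0]) stool();
translate([1103, 152, 0]) stool();
translate([662, 183, 734]) open_box();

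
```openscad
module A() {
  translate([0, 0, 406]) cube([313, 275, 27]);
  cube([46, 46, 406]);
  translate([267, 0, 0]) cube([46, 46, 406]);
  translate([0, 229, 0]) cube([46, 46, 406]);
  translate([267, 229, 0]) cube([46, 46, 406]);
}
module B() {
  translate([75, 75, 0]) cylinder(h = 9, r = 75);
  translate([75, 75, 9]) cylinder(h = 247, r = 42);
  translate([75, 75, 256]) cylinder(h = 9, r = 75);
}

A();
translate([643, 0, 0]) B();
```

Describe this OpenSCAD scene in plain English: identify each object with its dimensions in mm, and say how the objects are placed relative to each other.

A is a four-legged stool. The seat is 313×275 mm, 27 mm thick, top at z = 433 mm. It stands on four square legs, each 46×46 mm in cross-section, from z = 0 to the seat underside, each flush with a corner of the seat.

B is a spool: two coaxial disc flanges of radius 75 mm and thickness 9 mm, joined by a core cylinder of radius 42 mm and height 247 mm. The lower flange rests on z = 0 and the three cylinders share a vertical axis.

The spool is on the floor beside the stool on its +x side.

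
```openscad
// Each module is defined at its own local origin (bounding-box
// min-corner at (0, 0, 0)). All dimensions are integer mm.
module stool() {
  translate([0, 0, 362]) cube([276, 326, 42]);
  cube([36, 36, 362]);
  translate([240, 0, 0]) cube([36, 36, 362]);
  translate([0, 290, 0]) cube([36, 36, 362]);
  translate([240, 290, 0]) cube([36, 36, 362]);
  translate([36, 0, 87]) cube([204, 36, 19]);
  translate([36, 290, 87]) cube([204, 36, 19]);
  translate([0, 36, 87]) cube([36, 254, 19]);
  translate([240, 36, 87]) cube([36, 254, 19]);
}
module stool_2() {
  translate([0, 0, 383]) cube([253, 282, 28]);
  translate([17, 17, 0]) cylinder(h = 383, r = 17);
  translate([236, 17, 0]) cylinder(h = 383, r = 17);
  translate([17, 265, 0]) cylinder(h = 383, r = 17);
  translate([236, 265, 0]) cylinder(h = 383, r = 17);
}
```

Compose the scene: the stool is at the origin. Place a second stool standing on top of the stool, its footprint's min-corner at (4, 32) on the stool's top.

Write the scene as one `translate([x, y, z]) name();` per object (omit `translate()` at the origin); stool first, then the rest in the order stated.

stool();
translate([4, 32, 404]) stool_2();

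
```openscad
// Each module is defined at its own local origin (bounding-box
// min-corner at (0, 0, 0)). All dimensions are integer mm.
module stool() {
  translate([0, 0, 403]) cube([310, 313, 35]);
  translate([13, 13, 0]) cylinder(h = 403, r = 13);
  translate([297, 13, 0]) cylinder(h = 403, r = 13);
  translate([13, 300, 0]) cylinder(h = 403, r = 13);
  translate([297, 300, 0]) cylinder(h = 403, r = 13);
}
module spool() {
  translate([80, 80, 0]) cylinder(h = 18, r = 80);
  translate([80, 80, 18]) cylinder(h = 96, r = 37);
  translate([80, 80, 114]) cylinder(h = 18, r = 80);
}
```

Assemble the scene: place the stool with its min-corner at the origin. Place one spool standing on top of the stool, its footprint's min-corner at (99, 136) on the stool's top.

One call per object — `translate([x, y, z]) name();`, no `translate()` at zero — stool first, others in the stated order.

stool();
translate([99, 136, 438]) spool();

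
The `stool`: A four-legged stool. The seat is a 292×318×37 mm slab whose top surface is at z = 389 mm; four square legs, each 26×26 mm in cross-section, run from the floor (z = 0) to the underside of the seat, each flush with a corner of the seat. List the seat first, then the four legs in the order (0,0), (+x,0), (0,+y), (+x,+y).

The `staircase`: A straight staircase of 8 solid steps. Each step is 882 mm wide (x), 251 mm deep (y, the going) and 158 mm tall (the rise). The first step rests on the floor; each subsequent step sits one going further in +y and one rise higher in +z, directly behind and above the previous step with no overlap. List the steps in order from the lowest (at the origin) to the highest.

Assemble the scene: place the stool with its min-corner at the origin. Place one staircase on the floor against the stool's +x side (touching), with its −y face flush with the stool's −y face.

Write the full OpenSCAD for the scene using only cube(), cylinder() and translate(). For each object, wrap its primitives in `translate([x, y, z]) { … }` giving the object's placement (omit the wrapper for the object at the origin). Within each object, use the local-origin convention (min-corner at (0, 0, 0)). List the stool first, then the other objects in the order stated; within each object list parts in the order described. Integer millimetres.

translate([0, 0, 352]) cube([292, 318, 37]);
cube([26, 26, 352]);
translate([266, 0, 0]) cube([26, 26, 352]);
translate([0, 292, 0]) cube([26, 26, 352]);
translate([266, 292, 0]) cube([26, 26, 352]);
translate([292, 0, 0]) {
  cube([882, 251, 158]);
  translate([0, 251, 158]) cube([882, 251, 158]);
  translate([0, 502, 316]) cube([882, 251, 158]);
  translate([0, 753, 474]) cube([882, 251, 158]);
  translate([0, 1004, 632]) cube([882, 251, 158]);
  translate([0, 1255, 790]) cube([882, 251, 158]);
  translate([0, 1506, 948]) cube([882, 251, 158]);
  translate([0, 1757, 1106]) cube([882, 251, 158]);
}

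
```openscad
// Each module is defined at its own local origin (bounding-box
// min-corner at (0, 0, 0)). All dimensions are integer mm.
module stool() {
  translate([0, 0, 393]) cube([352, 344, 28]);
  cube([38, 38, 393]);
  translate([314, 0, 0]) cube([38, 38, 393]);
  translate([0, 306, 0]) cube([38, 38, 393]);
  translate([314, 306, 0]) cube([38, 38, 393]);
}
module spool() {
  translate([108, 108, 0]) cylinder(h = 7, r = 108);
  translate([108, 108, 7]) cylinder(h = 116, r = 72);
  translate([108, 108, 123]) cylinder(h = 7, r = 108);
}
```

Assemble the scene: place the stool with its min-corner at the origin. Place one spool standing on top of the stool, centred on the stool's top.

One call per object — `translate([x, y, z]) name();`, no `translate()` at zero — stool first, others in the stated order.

stool();
translate([68, 64, 421]) spool();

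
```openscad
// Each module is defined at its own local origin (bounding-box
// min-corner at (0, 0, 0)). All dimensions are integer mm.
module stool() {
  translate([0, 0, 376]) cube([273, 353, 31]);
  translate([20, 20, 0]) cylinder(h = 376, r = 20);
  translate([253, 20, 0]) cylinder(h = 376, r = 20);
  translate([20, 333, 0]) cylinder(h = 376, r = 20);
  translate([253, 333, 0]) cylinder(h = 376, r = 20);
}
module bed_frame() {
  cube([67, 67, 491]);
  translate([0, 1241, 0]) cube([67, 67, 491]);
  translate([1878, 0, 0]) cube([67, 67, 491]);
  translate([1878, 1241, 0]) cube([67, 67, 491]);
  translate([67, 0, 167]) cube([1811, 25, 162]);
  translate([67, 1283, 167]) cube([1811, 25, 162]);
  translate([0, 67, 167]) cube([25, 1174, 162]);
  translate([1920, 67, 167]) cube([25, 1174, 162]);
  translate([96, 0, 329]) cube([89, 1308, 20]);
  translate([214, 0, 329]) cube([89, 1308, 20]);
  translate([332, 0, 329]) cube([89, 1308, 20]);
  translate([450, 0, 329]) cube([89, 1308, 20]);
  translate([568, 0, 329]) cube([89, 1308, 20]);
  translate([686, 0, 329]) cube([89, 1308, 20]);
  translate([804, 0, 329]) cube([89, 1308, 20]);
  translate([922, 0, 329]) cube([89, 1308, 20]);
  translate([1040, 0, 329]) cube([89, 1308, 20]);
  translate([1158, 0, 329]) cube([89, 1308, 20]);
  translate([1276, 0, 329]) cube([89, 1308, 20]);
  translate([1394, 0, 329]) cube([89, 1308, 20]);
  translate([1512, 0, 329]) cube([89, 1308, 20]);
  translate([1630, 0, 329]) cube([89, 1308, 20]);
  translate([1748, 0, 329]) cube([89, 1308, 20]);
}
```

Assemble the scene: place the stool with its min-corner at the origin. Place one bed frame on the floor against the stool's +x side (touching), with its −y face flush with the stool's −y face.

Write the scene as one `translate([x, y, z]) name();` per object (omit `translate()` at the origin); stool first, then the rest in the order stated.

stool();
translate([273, 0, 0]) bed_frame();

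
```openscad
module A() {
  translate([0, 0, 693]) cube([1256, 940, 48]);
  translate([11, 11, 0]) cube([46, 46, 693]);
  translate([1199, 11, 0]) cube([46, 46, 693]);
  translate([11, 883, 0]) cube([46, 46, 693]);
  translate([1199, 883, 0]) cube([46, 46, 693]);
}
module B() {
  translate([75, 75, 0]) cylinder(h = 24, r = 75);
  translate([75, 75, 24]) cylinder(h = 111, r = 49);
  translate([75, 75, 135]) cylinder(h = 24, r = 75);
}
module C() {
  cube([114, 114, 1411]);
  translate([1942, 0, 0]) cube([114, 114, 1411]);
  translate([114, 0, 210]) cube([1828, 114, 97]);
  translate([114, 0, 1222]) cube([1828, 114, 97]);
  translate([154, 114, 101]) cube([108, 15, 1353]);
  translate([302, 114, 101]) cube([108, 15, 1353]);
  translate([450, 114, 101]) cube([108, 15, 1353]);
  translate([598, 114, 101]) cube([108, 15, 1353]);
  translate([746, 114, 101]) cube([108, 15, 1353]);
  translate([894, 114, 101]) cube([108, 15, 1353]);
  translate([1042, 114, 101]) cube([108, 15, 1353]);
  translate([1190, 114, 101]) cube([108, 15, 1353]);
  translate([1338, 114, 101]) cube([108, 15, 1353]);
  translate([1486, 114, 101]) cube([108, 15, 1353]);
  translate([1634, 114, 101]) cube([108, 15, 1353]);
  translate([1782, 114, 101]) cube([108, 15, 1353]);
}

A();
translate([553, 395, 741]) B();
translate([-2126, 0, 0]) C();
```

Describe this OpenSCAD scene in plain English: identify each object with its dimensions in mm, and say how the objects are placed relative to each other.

A is a table with a 1256×940 mm rectangular top, 48 mm thick, top surface at z = 741 mm, supported by four 46×46 mm square legs, each inset 11 mm from the nearest pair of top edges, running from the floor.

B is a spool: two coaxial disc flanges of radius 75 mm and thickness 24 mm, joined by a core cylinder of radius 49 mm and height 111 mm. The lower flange rests on z = 0 and the three cylinders share a vertical axis.

C is a fence section. Two 114×114 mm posts, 1411 mm tall, stand on the floor with a clear span of 1828 mm between their inner faces. Two horizontal rails of 114×97 mm section span the gap between the posts with their undersides at z = 210 mm and z = 1222 mm, flush with the posts' −y face. 12 pickets, each 108 mm wide, 15 mm thick and 1353 mm tall, are fixed to the +y face of the rails with their bottoms at z = 101 mm, evenly spaced across the span with equal gaps (rounded down to the nearest mm) at the −x end and between each pair — any rounding remainder accumulates at the +x end.

The spool is on top of the table, centred. The fence section is on the floor beside the table on its −x side.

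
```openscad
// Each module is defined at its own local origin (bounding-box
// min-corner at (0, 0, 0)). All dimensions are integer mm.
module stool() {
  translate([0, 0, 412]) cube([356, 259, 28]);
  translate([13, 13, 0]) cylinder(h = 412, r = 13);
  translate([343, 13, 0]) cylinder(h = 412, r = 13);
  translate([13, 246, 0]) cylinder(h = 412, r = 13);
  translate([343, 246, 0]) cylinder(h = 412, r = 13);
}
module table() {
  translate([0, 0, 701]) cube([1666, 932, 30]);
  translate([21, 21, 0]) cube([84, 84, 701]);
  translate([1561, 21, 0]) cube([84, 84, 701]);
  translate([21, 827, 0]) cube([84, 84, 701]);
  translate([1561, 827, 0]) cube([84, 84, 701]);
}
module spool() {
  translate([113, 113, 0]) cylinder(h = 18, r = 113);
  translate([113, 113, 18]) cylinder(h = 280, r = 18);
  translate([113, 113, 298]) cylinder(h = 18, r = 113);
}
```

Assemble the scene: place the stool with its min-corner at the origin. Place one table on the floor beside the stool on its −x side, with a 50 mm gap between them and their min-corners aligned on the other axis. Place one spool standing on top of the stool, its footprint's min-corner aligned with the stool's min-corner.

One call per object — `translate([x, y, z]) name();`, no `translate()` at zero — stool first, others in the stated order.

stool();
translate([-1716, 0, 0]) table();
translate([0, 0, 440]) spool();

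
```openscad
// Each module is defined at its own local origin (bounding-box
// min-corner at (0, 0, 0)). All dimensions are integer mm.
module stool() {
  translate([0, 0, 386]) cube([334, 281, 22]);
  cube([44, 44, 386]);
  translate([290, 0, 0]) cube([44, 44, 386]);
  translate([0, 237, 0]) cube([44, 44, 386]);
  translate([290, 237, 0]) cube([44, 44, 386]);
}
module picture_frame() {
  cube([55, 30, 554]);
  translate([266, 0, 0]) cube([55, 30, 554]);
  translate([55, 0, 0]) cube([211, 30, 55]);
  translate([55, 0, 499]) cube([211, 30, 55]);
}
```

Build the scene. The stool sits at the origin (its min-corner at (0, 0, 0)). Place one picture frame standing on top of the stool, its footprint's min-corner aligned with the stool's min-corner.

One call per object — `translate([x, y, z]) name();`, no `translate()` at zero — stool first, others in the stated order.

stool();
translate([0, 0, 408]) picture_frame();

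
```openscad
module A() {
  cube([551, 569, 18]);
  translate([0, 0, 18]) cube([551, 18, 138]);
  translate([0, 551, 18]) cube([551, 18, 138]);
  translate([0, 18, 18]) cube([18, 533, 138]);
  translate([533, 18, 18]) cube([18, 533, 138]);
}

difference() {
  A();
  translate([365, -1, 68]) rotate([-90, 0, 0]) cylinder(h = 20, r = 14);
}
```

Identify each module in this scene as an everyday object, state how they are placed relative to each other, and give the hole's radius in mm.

The subtracted cylinder has r = 14 mm.

A is an open box. The open box has a circular hole through its front wall. The hole's radius is 14 mm.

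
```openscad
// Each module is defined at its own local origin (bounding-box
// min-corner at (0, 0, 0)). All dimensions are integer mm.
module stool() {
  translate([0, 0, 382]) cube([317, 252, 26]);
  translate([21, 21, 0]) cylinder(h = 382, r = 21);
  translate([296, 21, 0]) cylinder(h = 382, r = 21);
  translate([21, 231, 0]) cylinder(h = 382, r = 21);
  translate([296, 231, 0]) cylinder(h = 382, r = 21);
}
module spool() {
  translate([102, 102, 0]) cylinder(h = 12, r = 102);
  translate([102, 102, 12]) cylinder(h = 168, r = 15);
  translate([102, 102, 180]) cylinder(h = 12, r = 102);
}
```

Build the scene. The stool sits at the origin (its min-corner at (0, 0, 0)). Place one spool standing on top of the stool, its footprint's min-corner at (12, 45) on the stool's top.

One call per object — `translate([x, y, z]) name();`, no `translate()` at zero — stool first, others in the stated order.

stool();
translate([12, 45, 408]) spool();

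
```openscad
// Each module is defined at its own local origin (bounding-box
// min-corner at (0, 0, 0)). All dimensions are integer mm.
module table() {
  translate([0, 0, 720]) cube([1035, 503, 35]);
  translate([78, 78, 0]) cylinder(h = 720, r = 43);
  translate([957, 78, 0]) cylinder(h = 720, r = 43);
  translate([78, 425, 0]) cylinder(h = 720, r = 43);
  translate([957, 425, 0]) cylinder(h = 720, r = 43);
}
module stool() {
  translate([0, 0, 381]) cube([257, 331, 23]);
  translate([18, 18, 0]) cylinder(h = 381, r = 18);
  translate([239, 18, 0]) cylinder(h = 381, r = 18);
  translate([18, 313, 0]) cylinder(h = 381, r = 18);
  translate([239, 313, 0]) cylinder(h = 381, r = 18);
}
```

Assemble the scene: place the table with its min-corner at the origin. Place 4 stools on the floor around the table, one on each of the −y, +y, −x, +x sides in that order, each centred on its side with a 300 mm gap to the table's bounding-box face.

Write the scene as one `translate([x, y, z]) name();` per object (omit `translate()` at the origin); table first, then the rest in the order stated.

table();
translate([389, -631, 0]) stool();
translate([389, 803, 0]) stool();
translate([-557, 86, 0]) stool();
translate([1335, 86, 0]) stool();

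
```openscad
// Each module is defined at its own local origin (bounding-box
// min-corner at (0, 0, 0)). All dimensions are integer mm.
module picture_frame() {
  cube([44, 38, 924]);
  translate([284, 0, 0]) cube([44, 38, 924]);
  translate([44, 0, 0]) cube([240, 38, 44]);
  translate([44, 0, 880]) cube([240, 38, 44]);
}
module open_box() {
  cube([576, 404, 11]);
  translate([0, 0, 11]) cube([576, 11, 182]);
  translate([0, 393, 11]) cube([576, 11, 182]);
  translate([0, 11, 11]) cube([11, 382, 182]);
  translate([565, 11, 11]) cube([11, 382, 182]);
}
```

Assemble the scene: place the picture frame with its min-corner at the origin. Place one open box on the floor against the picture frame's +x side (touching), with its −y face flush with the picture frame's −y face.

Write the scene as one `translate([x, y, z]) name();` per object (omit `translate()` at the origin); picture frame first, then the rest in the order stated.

picture_frame();
translate([328, 0, 0]) open_box();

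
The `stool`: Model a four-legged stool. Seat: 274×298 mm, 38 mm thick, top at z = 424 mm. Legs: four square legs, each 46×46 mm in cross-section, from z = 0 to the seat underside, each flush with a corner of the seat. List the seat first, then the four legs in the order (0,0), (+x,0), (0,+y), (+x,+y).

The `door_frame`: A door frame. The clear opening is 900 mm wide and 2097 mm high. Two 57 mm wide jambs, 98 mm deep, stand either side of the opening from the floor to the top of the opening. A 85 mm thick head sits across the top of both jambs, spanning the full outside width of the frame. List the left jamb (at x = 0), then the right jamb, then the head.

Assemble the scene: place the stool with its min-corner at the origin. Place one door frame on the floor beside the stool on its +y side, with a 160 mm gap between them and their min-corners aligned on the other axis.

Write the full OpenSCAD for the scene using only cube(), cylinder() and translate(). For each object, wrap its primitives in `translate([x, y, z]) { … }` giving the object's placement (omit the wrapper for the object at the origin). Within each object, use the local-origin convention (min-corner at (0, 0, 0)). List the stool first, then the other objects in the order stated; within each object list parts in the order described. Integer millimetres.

translate([0, 0, 386]) cube([274, 298, 38]);
cube([46, 46, 386]);
translate([228, 0, 0]) cube([46, 46, 386]);
translate([0, 252, 0]) cube([46, 46, 386]);
translate([228, 252, 0]) cube([46, 46, 386]);
translate([0, 458, 0]) {
  cube([57, 98, 2097]);
  translate([957, 0, 0]) cube([57, 98, 2097]);
  translate([0, 0, 2097]) cube([1014, 98, 85]);
}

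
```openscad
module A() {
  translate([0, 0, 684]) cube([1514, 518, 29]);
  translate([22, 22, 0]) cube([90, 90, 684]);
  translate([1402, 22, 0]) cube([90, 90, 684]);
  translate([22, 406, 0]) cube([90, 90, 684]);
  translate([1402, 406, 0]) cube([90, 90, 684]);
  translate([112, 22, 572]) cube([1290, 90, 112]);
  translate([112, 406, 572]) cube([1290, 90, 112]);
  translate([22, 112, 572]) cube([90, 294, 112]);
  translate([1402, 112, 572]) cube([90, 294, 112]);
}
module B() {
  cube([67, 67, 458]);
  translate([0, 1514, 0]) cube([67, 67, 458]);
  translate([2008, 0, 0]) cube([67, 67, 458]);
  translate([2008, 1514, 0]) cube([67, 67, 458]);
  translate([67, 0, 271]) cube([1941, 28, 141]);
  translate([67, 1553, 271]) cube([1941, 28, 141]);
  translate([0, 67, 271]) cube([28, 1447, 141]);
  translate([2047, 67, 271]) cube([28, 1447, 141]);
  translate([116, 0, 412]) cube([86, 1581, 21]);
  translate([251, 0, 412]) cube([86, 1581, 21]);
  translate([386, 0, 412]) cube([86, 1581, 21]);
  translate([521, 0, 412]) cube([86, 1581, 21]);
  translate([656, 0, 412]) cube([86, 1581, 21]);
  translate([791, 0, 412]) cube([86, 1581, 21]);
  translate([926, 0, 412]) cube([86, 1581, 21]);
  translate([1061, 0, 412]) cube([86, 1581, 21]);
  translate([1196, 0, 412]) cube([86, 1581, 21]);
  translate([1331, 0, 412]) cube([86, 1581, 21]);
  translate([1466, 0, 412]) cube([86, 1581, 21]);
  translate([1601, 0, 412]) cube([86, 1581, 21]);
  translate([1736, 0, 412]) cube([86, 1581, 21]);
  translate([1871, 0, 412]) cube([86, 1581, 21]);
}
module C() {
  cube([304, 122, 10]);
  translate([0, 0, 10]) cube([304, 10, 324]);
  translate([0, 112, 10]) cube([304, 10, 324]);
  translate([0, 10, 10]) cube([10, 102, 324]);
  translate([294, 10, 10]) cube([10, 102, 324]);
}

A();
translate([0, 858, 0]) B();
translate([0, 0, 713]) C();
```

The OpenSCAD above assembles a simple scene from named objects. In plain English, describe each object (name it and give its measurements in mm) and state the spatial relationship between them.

A is a rectangular dining table. The top is 1514×518×29 mm with its upper surface at z = 713 mm. It stands on four 90×90 mm square legs, each inset 22 mm from the nearest pair of top edges, running from the floor to the underside of the top. Four apron rails, 90 mm thick and 112 mm tall, run between adjacent legs with their top edges flush with the underside of the top and their outer faces flush with the legs' outer faces.

B is a bed frame 2075 mm long (x) by 1581 mm wide (y). Four 67×67 mm corner posts, 458 mm tall, at the corners of the footprint. Four rails of 28 mm thickness and 141 mm height run between adjacent posts with their undersides at z = 271 mm, their outer faces flush with the outside of the frame (the two x-running rails run between the posts' inner faces; the two y-running rails run between the posts' inner faces). 14 slats, each 86 mm wide (x) and 21 mm thick, lie across the top of the two x-running rails, running the full 1581 mm width of the frame in y; the slats are evenly spaced along x between the inner faces of the end posts with equal gaps (rounded down to the nearest mm) at the −x end and between each pair — any rounding remainder accumulates at the +x end.

C is an open storage box with external size 304×122×334 mm and wall thickness 10 mm (the base is also 10 mm thick). The base covers the whole footprint; the four walls stand on the base, with the y-facing walls full-width and the x-facing walls fitting between their inner faces.

The bed frame is on the floor beside the table on its +y side. The open box is on top of the table.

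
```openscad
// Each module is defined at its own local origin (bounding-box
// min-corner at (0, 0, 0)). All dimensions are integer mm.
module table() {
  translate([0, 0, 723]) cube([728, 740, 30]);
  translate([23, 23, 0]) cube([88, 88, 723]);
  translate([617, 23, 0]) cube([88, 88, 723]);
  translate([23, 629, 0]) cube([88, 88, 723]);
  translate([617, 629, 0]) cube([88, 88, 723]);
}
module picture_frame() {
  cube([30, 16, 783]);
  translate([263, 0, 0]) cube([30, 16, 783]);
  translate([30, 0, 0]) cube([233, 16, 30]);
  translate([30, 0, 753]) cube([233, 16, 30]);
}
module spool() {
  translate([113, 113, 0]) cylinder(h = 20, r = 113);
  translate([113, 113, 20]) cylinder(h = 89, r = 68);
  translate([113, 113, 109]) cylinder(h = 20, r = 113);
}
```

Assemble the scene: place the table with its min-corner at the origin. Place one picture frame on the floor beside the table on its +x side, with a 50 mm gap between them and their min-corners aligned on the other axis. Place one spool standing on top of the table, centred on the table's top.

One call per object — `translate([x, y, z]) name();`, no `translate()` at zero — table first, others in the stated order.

table();
translate([778, 0, 0]) picture_frame();
translate([251, 257, 753]) spool();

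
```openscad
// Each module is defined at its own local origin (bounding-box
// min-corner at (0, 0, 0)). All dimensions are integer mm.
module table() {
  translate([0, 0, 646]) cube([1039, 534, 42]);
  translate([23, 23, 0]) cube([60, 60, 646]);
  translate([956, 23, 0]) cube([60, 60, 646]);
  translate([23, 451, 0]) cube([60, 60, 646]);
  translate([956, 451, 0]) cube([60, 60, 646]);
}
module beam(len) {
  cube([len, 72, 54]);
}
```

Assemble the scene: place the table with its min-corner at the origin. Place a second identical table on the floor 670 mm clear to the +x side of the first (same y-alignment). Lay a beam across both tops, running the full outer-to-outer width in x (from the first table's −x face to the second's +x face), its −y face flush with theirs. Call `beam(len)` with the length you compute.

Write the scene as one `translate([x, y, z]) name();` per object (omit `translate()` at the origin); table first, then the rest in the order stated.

table();
translate([1709, 0, 0]) table();
translate([0, 0, 688]) beam(2748);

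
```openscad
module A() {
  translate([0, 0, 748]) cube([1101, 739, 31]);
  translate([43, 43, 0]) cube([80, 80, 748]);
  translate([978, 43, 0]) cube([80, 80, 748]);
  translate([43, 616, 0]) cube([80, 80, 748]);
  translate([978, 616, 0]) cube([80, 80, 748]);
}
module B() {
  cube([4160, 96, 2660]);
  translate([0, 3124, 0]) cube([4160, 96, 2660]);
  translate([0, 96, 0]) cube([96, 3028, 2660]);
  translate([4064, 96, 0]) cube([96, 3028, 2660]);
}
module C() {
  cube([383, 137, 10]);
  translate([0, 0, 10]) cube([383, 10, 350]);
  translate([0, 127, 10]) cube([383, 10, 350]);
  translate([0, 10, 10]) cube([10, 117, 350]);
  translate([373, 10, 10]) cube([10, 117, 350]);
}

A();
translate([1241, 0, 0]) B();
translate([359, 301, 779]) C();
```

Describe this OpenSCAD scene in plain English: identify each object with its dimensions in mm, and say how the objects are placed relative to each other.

A is a table: top 1101 mm (x) × 739 mm (y), 31 mm thick, upper face at z = 779 mm, on four 80×80 mm square legs, each inset 43 mm from the nearest pair of top edges, running from z = 0 to the bottom of the top.

B is the wall frame of a small rectangular building: four walls, each 2660 mm tall and 96 mm thick, enclosing a footprint 4160 mm (x) by 3220 mm (y) outside-to-outside, with no floor or roof. The front and back walls (the −y and +y sides) span the full width; the two side walls fit between them.

C is an open-topped rectangular box: outside dimensions 383×137×360 mm, with a uniform wall and base thickness of 10 mm. The base is a full 383×137 slab on the floor; four walls sit on top of the base. The front and back walls (the −y and +y sides) span the full width; the two side walls fit between them.

The house frame is on the floor beside the table on its +x side. The open box is on top of the table, centred.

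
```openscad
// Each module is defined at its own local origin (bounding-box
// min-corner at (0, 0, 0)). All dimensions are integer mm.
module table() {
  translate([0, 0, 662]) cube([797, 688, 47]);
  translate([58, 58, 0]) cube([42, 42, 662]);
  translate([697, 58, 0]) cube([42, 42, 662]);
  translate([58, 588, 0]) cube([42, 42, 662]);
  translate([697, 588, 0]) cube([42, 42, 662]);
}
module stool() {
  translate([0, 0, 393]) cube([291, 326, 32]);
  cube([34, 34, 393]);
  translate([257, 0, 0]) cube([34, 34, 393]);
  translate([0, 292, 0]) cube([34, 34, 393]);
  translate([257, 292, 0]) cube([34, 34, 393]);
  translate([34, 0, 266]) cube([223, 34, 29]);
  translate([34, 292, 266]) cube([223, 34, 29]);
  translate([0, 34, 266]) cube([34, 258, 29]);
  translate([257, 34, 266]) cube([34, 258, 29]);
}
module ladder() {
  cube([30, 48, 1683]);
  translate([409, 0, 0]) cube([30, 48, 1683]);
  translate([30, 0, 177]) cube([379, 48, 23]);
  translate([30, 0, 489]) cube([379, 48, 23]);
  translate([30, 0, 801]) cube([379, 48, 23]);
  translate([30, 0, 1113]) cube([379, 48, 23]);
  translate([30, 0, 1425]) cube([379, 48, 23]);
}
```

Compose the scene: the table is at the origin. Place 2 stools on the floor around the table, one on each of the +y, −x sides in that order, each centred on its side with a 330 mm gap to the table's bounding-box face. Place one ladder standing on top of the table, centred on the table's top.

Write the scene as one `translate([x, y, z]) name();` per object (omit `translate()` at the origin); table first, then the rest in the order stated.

table();
translate([253, 1018, 0]) stool();
translate([-621, 181, 0]) stool();
translate([179, 320, 709]) ladder();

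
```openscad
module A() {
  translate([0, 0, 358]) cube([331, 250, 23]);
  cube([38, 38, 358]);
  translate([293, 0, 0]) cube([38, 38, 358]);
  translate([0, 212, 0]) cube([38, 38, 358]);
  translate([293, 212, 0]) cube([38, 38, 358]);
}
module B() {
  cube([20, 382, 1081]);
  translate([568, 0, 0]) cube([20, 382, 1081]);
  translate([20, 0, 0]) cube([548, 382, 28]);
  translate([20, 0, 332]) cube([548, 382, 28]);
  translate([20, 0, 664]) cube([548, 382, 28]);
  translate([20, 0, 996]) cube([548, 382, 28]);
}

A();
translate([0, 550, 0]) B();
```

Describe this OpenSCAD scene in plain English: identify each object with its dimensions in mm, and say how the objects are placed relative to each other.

A is a four-legged stool. The seat is 331×250 mm, 23 mm thick, top at z = 381 mm. It stands on four square legs, each 38×38 mm in cross-section, from z = 0 to the seat underside, each flush with a corner of the seat.

B is a bookshelf 588 mm wide overall, 382 mm deep and 1081 mm tall. The two sides are 20 mm thick vertical panels. 4 horizontal shelves of 28 mm thickness span between the inner faces of the sides; the lowest shelf sits on the floor and shelves are stacked with a clear vertical gap of 304 mm between each pair.

The bookshelf is on the floor beside the stool on its +y side.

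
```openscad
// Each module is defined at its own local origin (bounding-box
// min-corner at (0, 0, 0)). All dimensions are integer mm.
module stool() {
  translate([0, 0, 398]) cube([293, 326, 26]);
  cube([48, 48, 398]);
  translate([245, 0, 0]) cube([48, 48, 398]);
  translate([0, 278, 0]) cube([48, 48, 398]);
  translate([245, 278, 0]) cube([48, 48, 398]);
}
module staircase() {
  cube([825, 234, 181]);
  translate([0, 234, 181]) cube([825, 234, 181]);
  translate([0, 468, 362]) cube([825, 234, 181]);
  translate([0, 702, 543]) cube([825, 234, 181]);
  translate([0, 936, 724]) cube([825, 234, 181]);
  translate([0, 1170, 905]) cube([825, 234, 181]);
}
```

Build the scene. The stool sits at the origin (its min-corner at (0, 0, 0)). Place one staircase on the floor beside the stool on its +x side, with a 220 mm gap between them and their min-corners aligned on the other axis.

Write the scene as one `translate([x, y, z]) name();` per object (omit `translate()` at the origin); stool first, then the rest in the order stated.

stool();
translate([513, 0, 0]) staircase();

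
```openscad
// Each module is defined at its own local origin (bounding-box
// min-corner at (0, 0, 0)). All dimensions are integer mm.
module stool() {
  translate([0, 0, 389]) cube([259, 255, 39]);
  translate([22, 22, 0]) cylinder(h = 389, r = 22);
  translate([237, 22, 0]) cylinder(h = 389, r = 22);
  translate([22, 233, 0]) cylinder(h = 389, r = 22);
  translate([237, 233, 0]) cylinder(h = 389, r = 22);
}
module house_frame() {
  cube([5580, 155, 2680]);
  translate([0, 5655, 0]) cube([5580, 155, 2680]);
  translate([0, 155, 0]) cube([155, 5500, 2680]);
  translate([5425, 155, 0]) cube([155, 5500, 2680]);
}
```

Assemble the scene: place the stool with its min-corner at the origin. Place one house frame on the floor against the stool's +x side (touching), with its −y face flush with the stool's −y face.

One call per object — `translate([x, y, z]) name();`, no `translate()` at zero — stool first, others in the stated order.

stool();
translate([259, 0, 0]) house_frame();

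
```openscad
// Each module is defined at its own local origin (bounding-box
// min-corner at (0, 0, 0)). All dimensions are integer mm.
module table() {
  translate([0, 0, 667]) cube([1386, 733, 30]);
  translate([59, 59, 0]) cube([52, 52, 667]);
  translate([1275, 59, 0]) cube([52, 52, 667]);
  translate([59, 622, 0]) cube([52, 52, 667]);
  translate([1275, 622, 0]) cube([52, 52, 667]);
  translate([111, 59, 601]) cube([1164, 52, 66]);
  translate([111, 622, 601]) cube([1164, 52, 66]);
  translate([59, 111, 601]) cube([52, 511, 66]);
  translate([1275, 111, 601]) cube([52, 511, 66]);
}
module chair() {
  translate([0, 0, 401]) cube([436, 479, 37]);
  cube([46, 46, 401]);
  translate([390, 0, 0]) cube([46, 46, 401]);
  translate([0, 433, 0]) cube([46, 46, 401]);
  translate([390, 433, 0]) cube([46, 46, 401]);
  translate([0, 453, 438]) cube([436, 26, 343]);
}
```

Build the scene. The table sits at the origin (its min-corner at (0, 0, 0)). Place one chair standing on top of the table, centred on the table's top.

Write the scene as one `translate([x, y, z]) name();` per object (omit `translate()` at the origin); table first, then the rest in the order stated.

table();
translate([475, 127, 697]) chair();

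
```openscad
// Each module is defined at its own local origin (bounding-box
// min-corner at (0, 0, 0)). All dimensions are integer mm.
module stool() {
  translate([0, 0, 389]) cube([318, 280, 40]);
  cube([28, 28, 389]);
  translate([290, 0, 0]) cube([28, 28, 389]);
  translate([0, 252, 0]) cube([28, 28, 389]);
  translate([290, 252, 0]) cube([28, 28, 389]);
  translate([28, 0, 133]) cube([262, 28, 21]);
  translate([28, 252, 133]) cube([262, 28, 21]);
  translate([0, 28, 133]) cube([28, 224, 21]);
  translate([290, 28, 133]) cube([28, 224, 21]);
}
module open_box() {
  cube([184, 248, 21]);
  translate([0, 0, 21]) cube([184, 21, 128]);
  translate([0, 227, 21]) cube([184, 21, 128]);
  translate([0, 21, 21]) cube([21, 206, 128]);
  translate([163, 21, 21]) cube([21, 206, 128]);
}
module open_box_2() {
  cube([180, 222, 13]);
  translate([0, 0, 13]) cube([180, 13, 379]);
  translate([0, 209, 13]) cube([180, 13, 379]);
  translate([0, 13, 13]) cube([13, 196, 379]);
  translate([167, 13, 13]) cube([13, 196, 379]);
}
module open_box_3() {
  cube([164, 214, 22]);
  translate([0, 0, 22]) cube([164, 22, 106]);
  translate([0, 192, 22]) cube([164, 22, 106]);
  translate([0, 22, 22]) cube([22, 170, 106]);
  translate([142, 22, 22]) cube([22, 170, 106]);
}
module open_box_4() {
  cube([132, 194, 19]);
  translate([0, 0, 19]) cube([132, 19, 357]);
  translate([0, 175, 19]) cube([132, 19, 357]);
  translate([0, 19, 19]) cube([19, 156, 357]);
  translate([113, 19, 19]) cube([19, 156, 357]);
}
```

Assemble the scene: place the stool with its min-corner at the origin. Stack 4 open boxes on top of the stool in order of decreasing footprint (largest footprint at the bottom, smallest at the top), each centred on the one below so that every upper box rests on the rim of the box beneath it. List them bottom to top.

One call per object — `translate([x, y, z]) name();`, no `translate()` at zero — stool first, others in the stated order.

stool();
translate([67, 16, 429]) open_box();
translate([69, 29, 578]) open_box_2();
translate([77, 33, 970]) open_box_3();
translate([93, 43, 1098]) open_box_4();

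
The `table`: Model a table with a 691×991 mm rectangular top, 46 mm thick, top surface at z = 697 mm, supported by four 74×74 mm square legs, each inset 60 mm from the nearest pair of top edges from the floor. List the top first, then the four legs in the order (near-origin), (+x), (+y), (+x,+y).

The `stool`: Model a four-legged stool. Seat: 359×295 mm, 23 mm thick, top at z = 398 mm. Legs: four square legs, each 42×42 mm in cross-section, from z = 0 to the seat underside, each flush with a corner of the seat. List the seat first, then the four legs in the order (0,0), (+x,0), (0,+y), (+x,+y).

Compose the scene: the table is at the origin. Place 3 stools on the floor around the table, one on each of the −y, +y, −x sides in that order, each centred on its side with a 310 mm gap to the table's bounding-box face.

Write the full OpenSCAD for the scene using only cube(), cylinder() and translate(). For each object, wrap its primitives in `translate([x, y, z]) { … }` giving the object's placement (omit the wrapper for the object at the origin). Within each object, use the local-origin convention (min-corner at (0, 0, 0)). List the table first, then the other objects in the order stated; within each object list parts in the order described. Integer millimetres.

translate([0, 0, 651]) cube([691, 991, 46]);
translate([60, 60, 0]) cube([74, 74, 651]);
translate([557, 60, 0]) cube([74, 74, 651]);
translate([60, 857, 0]) cube([74, 74, 651]);
translate([557, 857, 0]) cube([74, 74, 651]);
translate([166, -605, 0]) {
  translate([0, 0, 375]) cube([359, 295, 23]);
  cube([42, 42, 375]);
  translate([317, 0, 0]) cube([42, 42, 375]);
  translate([0, 253, 0]) cube([42, 42, 375]);
  translate([317, 253, 0]) cube([42, 42, 375]);
}
translate([166, 1301, 0]) {
  translate([0, 0, 375]) cube([359, 295, 23]);
  cube([42, 42, 375]);
  translate([317, 0, 0]) cube([42, 42, 375]);
  translate([0, 253, 0]) cube([42, 42, 375]);
  translate([317, 253, 0]) cube([42, 42, 375]);
}
translate([-669, 348, 0]) {
  translate([0, 0, 375]) cube([359, 295, 23]);
  cube([42, 42, 375]);
  translate([317, 0, 0]) cube([42, 42, 375]);
  translate([0, 253, 0]) cube([42, 42, 375]);
  translate([317, 253, 0]) cube([42, 42, 375]);
}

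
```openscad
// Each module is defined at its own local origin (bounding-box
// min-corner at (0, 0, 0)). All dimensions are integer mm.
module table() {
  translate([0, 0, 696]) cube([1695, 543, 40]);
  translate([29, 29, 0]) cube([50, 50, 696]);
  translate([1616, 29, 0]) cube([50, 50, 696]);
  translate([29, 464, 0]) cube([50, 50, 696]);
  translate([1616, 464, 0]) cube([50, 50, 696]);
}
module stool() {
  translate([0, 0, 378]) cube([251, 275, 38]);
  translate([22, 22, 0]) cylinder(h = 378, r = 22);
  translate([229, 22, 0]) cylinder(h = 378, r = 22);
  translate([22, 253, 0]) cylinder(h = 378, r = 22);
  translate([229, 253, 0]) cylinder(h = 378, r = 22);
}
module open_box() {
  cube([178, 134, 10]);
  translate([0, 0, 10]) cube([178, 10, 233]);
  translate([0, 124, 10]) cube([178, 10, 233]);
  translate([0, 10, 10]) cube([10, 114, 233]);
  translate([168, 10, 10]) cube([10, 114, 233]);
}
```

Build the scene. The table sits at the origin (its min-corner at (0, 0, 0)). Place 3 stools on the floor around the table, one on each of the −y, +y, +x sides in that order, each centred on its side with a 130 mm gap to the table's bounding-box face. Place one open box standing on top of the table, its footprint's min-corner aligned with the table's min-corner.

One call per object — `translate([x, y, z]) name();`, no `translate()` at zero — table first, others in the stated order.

table();
translate([722, -405, 0]) stool();
translate([722, 673, 0]) stool();
translate([1825, 134, 0]) stool();
translate([0, 0, 736]) open_box();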